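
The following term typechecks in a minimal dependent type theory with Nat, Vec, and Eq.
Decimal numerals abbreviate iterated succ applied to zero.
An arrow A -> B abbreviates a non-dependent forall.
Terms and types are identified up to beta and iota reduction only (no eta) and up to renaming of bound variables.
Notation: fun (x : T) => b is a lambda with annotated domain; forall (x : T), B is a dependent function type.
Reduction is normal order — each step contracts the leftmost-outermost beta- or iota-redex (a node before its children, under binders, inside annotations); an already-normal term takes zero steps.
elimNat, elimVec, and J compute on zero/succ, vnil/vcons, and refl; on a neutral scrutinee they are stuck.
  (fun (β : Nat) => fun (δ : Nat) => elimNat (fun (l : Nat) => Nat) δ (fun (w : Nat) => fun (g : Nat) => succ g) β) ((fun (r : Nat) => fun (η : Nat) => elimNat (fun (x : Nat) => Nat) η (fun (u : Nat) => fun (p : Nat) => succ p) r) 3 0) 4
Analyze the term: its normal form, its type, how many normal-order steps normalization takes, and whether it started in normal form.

normal form:
  7
inferred type:
  Nat
reduction steps (normal order): 24
term was already normal: no
first contracted redex: a beta-redex


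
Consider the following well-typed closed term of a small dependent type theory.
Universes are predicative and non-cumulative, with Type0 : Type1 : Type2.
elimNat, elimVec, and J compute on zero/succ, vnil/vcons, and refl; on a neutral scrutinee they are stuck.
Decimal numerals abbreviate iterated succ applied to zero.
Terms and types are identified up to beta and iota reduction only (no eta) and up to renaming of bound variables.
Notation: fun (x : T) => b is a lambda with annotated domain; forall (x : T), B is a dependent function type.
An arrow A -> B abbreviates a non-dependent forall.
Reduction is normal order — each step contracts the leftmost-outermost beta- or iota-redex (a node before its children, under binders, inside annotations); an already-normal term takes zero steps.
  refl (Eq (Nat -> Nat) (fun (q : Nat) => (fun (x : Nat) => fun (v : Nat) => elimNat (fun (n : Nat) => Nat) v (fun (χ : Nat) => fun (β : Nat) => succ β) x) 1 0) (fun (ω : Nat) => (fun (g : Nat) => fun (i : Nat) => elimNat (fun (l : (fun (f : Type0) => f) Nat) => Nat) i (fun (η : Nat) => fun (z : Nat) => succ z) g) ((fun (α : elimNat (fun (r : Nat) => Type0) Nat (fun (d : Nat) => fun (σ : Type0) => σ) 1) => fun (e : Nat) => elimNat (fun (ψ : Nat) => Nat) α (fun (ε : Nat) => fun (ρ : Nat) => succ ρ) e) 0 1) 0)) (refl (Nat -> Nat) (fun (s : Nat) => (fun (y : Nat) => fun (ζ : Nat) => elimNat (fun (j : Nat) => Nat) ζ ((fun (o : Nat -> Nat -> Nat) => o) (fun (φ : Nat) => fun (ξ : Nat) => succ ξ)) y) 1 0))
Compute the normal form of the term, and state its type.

reduced normal form:
  refl (Eq (Nat -> Nat) (fun (q : Nat) => 1) (fun (x : Nat) => 1)) (refl (Nat -> Nat) (fun (v : Nat) => 1))
the term's type:
  Eq (Eq (Nat -> Nat) (fun (q : Nat) => 1) (fun (x : Nat) => 1)) (refl (Nat -> Nat) (fun (v : Nat) => 1)) (refl (Nat -> Nat) (fun (n : Nat) => 1))


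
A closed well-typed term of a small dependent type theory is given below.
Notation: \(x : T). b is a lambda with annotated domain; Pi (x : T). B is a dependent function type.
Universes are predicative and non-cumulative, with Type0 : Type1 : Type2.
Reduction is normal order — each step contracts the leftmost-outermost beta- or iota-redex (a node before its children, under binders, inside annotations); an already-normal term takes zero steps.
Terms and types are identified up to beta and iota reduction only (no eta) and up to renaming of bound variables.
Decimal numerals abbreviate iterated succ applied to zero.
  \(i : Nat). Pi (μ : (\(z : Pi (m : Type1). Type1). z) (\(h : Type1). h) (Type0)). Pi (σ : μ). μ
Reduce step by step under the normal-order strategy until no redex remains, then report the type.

normal-order reduction sequence:
  \(i : Nat). Pi (μ : (\(z : Pi (m : Type1). Type1). z) (\(h : Type1). h) (Type0)). Pi (σ : μ). μ
  ~> \(i : Nat). Pi (μ : (\(z : Type1). z) (Type0)). Pi (m : μ). μ
  ~> \(i : Nat). Pi (μ : Type0). Pi (z : μ). μ
the term's type:
  Pi (i : Nat). Type1


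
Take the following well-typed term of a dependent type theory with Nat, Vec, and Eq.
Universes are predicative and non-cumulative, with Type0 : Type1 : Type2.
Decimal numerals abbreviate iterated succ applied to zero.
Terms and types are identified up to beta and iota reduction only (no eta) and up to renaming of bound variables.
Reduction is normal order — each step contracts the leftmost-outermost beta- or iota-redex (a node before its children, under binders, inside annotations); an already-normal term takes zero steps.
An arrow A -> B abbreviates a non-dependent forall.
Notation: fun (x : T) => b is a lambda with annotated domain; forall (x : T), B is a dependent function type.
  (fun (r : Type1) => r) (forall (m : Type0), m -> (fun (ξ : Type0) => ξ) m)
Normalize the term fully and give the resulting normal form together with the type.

reduced normal form:
  forall (r : Type0), r -> r
inferred type:
  Type1
observation: the term reaches its normal form after 2 normal-order steps.


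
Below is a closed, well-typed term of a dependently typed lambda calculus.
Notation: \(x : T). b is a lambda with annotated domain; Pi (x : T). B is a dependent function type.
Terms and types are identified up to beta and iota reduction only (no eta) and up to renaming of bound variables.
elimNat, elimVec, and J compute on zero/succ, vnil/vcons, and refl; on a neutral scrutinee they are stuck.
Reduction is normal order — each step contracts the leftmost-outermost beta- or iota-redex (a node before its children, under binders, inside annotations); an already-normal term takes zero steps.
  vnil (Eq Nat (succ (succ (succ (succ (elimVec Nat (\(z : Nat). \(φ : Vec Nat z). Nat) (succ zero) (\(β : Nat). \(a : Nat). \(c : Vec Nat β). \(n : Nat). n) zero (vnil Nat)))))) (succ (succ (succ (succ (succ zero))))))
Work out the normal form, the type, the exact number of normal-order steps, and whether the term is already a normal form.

resulting normal form:
  vnil (Eq Nat (succ (succ (succ (succ (succ zero))))) (succ (succ (succ (succ (succ zero))))))
the term's type:
  Vec (Eq Nat (succ (succ (succ (succ (succ zero))))) (succ (succ (succ (succ (succ zero)))))) zero
steps to reach normal form (normal order): 1
term was already normal: no
first contracted redex: an elimVec iota-redex


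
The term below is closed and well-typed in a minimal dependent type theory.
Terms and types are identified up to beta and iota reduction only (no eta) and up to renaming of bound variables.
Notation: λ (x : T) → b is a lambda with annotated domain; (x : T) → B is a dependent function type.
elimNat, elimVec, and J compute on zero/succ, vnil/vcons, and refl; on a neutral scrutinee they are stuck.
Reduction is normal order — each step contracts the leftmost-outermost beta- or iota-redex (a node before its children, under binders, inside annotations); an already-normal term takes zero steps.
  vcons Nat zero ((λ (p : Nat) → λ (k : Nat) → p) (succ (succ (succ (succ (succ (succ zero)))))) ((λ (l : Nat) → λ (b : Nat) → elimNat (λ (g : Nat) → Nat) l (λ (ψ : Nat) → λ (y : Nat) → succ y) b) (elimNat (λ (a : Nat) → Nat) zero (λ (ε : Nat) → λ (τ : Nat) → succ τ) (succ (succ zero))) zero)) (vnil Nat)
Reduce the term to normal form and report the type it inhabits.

reduced normal form:
  vcons Nat zero (succ (succ (succ (succ (succ (succ zero)))))) (vnil Nat)
type:
  Vec Nat (succ zero)
observation: the first redex contracted is a beta-redex; the normal form is reached in 2 normal-order steps.


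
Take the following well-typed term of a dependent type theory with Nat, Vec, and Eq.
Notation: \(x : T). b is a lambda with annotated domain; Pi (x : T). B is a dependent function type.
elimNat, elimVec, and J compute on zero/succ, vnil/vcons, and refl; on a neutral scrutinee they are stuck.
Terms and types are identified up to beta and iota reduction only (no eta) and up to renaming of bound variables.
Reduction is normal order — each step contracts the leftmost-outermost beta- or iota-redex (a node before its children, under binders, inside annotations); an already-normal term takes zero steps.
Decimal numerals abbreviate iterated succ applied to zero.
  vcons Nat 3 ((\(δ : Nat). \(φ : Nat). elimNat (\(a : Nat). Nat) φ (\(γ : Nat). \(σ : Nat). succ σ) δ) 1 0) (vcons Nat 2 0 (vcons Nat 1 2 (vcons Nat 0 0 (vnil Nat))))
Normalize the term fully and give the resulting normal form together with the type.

reduced normal form:
  vcons Nat 3 1 (vcons Nat 2 0 (vcons Nat 1 2 (vcons Nat 0 0 (vnil Nat))))
type:
  Vec Nat 4
observation: normalization takes exactly 6 steps under the normal-order strategy.


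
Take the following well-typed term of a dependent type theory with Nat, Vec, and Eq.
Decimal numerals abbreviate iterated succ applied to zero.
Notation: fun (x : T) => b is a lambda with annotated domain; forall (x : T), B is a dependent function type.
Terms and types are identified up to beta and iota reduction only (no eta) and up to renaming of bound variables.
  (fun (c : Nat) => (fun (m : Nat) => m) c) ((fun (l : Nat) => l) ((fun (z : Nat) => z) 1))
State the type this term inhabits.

inferred type:
  Nat


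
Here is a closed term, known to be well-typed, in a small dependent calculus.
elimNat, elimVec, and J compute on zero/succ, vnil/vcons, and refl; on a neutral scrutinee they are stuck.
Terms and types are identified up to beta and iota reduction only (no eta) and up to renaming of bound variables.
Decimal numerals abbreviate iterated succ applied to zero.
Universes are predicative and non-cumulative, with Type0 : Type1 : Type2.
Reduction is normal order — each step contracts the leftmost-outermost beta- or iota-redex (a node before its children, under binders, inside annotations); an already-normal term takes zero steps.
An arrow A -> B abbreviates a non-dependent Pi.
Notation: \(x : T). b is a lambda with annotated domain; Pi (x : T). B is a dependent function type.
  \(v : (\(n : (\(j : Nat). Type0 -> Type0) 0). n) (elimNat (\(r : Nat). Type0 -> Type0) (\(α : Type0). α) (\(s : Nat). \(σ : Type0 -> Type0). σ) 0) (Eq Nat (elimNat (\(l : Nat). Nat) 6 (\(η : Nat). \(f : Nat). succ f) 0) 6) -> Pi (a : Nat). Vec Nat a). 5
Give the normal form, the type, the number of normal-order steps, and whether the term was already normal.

reduced normal form:
  \(v : Eq Nat 6 6 -> Pi (n : Nat). Vec Nat n). 5
the term's type:
  (Eq Nat 6 6 -> Pi (v : Nat). Vec Nat v) -> Nat
reduction steps (normal order): 4
term was already normal: no
first contracted redex: a beta-redex


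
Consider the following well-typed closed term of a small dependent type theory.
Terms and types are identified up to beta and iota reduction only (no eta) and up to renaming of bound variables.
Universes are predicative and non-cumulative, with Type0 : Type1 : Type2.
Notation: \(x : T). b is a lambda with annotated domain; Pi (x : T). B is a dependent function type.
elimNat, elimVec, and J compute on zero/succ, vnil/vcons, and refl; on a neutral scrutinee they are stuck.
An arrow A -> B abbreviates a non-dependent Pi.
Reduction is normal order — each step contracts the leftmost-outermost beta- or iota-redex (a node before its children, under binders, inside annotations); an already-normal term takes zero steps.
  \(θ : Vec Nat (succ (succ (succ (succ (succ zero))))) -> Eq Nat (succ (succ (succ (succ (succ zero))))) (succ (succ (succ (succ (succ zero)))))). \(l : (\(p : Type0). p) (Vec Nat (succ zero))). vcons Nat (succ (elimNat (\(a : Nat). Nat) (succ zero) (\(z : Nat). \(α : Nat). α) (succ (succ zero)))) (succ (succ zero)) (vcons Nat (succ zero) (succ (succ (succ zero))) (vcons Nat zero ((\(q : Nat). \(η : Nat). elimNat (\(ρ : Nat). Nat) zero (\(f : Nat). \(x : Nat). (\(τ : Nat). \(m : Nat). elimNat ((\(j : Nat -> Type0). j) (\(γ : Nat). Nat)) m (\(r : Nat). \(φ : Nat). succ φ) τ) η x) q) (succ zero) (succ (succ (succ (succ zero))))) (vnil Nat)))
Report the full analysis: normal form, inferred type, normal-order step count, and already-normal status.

reduced normal form:
  \(θ : Vec Nat (succ (succ (succ (succ (succ zero))))) -> Eq Nat (succ (succ (succ (succ (succ zero))))) (succ (succ (succ (succ (succ zero)))))). \(l : Vec Nat (succ zero)). vcons Nat (succ (succ zero)) (succ (succ zero)) (vcons Nat (succ zero) (succ (succ (succ zero))) (vcons Nat zero (succ (succ (succ (succ zero)))) (vnil Nat)))
the term's type:
  (Vec Nat (succ (succ (succ (succ (succ zero))))) -> Eq Nat (succ (succ (succ (succ (succ zero))))) (succ (succ (succ (succ (succ zero)))))) -> Vec Nat (succ zero) -> Vec Nat (succ (succ (succ zero)))
reduction steps (normal order): 29
term was already normal: no
first contracted redex: a beta-redex


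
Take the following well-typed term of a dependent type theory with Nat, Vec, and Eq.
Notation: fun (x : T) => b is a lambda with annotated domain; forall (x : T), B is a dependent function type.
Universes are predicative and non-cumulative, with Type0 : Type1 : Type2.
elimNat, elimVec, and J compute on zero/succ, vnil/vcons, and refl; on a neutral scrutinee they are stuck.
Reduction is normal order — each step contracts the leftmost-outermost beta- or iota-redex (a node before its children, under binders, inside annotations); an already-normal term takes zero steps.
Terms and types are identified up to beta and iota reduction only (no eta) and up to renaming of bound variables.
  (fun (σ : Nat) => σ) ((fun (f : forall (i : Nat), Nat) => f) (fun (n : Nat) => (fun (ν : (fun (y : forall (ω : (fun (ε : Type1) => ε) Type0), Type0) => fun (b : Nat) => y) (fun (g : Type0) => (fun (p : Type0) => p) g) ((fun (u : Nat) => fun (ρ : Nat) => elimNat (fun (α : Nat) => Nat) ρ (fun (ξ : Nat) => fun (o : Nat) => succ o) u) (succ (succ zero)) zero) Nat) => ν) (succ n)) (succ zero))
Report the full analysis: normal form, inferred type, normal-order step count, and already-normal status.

normal form:
  succ (succ zero)
the term's type:
  Nat
steps to reach normal form (normal order): 4
term was already normal: no
first contracted redex: a beta-redex


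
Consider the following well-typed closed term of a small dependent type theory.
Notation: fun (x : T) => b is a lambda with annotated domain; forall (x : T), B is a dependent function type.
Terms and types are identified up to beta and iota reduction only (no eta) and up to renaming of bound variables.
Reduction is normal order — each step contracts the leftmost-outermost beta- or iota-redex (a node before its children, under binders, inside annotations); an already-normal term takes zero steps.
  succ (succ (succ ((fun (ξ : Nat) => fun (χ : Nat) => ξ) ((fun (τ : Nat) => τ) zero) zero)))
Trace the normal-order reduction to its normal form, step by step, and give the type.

normal-order reduction sequence:
  succ (succ (succ ((fun (ξ : Nat) => fun (χ : Nat) => ξ) ((fun (τ : Nat) => τ) zero) zero)))
  ~> succ (succ (succ ((fun (ξ : Nat) => (fun (χ : Nat) => χ) zero) zero)))
  ~> succ (succ (succ ((fun (ξ : Nat) => ξ) zero)))
  ~> succ (succ (succ zero))
the term's type:
  Nat


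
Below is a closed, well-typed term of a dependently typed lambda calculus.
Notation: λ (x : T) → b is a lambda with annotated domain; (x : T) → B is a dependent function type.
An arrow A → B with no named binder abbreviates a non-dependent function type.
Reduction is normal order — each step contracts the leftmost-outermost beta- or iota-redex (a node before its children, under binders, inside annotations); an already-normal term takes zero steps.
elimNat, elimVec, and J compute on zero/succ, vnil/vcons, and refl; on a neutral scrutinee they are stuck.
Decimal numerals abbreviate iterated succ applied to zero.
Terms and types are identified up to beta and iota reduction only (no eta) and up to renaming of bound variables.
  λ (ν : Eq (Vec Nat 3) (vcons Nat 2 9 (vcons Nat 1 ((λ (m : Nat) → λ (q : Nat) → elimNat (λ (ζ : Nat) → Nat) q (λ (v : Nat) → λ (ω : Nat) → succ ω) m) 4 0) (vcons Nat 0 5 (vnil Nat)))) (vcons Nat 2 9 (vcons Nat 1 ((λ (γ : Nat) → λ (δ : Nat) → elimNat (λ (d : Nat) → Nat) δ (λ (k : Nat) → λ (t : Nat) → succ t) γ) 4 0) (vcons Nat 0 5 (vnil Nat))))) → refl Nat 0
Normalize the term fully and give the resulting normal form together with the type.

resulting normal form:
  λ (ν : Eq (Vec Nat 3) (vcons Nat 2 9 (vcons Nat 1 4 (vcons Nat 0 5 (vnil Nat)))) (vcons Nat 2 9 (vcons Nat 1 4 (vcons Nat 0 5 (vnil Nat))))) → refl Nat 0
type:
  Eq (Vec Nat 3) (vcons Nat 2 9 (vcons Nat 1 4 (vcons Nat 0 5 (vnil Nat)))) (vcons Nat 2 9 (vcons Nat 1 4 (vcons Nat 0 5 (vnil Nat)))) → Eq Nat 0 0


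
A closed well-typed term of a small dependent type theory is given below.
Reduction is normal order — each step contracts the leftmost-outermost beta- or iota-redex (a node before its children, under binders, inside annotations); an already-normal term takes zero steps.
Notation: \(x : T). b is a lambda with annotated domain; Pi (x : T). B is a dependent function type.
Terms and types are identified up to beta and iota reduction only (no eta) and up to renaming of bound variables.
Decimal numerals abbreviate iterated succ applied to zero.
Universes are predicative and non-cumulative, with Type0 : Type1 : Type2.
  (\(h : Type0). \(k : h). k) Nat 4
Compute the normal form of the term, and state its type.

resulting normal form:
  4
type:
  Nat
observation: the leftmost-outermost redex is a beta-redex, and normalization takes 2 steps.


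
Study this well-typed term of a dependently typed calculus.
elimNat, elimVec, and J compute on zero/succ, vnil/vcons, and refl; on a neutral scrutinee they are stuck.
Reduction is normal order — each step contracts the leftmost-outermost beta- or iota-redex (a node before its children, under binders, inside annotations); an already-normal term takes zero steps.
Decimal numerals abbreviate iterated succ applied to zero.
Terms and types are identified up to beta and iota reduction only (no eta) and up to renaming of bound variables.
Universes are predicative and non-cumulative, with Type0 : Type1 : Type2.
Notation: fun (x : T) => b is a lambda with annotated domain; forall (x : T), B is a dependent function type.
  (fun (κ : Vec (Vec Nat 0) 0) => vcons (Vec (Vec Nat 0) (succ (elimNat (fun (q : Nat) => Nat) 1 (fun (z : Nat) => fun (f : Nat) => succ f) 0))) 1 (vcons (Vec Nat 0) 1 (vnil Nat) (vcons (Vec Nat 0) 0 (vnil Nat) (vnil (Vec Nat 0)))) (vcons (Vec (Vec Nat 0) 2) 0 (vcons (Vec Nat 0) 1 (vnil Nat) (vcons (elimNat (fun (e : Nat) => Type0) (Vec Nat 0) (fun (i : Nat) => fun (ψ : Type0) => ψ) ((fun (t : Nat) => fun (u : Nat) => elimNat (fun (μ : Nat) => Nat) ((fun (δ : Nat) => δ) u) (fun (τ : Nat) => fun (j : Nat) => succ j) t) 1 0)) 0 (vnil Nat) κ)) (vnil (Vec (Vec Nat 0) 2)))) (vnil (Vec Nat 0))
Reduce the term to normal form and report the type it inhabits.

resulting normal form:
  vcons (Vec (Vec Nat 0) 2) 1 (vcons (Vec Nat 0) 1 (vnil Nat) (vcons (Vec Nat 0) 0 (vnil Nat) (vnil (Vec Nat 0)))) (vcons (Vec (Vec Nat 0) 2) 0 (vcons (Vec Nat 0) 1 (vnil Nat) (vcons (Vec Nat 0) 0 (vnil Nat) (vnil (Vec Nat 0)))) (vnil (Vec (Vec Nat 0) 2)))
type:
  Vec (Vec (Vec Nat 0) 2) 2
observation: the leftmost-outermost redex is a beta-redex, and normalization takes 13 steps.


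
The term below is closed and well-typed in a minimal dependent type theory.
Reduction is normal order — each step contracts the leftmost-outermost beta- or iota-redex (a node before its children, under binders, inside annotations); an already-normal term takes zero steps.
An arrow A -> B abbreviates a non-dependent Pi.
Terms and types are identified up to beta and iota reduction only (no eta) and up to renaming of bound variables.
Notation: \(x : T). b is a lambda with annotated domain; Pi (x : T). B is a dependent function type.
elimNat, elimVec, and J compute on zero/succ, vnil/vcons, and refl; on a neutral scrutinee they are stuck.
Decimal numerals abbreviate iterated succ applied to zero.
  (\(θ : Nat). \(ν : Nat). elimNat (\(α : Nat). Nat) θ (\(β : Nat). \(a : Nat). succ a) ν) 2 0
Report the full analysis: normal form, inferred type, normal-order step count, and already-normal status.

resulting normal form:
  2
inferred type:
  Nat
reduction steps (normal order): 3
started in normal form: no
first redex: a beta-redex


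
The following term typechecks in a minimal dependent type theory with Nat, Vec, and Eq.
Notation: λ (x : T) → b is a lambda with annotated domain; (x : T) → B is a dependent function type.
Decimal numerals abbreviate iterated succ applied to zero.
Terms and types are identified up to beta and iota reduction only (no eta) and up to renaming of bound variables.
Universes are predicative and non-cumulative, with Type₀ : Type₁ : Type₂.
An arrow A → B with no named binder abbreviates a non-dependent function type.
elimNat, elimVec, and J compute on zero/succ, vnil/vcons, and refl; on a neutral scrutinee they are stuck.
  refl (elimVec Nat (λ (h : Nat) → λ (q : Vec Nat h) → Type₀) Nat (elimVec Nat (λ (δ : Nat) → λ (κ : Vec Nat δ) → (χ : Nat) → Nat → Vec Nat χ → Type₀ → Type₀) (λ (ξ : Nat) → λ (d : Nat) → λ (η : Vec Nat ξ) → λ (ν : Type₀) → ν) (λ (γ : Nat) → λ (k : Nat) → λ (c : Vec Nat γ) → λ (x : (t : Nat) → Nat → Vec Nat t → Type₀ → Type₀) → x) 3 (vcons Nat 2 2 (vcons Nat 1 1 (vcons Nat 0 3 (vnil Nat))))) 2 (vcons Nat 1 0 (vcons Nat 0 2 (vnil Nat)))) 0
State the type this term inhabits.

the term's type:
  Eq Nat 0 0


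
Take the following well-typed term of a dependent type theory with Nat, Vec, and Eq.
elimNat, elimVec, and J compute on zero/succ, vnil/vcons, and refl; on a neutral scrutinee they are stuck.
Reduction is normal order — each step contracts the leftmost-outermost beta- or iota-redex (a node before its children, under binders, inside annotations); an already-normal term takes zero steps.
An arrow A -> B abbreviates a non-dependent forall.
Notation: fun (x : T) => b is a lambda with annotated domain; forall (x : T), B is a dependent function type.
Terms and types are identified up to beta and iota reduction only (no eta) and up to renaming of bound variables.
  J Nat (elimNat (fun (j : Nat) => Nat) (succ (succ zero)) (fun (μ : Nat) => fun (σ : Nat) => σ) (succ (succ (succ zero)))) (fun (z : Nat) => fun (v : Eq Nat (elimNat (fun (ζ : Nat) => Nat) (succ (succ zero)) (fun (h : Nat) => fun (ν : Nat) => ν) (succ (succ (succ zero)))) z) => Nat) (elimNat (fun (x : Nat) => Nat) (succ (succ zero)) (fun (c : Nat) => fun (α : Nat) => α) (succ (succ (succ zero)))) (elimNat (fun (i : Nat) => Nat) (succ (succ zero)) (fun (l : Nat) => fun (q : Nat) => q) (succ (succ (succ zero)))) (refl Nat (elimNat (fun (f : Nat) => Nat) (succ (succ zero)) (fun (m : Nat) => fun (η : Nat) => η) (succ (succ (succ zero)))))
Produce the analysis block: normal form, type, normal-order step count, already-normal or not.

normal form:
  succ (succ zero)
inferred type:
  Nat
reduction steps (normal order): 11
started in normal form: no
first redex: a J iota-redex


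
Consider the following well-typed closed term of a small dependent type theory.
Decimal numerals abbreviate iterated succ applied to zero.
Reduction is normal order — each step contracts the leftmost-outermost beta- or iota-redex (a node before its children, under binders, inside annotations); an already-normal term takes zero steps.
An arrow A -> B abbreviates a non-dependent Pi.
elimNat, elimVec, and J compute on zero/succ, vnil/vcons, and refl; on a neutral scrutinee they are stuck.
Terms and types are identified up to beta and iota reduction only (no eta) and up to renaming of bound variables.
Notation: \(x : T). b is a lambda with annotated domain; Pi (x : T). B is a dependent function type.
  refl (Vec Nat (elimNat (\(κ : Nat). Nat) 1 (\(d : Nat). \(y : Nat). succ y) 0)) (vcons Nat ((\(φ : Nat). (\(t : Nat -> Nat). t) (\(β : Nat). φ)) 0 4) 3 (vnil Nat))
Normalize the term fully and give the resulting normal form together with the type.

resulting normal form:
  refl (Vec Nat 1) (vcons Nat 0 3 (vnil Nat))
the term's type:
  Eq (Vec Nat 1) (vcons Nat 0 3 (vnil Nat)) (vcons Nat 0 3 (vnil Nat))


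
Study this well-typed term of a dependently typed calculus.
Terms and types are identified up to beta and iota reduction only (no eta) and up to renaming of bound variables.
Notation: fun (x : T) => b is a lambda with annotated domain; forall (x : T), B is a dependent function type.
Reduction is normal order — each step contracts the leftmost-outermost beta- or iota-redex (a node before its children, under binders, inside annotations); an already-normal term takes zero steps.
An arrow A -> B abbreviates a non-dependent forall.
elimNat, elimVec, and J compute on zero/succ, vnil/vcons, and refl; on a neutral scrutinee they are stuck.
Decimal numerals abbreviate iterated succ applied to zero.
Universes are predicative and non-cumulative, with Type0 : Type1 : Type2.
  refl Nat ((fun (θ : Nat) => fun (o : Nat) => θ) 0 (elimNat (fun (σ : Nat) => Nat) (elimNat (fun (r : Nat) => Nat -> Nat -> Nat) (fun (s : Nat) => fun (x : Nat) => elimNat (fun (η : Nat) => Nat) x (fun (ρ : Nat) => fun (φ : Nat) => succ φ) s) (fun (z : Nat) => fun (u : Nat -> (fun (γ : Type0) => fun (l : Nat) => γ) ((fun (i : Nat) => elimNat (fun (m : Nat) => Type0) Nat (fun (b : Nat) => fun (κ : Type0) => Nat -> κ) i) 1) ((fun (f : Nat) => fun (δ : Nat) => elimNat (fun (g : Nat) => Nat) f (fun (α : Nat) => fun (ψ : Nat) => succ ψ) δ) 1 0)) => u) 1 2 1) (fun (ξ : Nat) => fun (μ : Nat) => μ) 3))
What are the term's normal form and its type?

normal form:
  refl Nat 0
type:
  Eq Nat 0 0


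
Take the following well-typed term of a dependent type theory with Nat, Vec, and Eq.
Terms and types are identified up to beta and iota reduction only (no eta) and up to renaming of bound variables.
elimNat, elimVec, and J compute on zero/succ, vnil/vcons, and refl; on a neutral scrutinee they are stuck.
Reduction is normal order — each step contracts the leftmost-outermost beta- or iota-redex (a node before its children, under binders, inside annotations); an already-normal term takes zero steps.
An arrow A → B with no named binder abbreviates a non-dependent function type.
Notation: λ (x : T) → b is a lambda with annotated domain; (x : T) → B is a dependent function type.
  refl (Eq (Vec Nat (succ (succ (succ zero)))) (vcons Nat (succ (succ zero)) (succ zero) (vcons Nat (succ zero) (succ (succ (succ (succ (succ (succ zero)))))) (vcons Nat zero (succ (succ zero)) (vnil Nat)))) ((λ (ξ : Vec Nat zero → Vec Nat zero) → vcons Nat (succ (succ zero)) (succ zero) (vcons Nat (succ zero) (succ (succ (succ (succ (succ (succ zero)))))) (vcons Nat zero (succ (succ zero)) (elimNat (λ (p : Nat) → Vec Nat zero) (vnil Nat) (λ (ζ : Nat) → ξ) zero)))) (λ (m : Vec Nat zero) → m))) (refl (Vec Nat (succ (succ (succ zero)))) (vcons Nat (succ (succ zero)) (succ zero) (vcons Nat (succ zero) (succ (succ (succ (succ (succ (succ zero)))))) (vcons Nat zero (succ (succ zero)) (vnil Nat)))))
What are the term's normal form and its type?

resulting normal form:
  refl (Eq (Vec Nat (succ (succ (succ zero)))) (vcons Nat (succ (succ zero)) (succ zero) (vcons Nat (succ zero) (succ (succ (succ (succ (succ (succ zero)))))) (vcons Nat zero (succ (succ zero)) (vnil Nat)))) (vcons Nat (succ (succ zero)) (succ zero) (vcons Nat (succ zero) (succ (succ (succ (succ (succ (succ zero)))))) (vcons Nat zero (succ (succ zero)) (vnil Nat))))) (refl (Vec Nat (succ (succ (succ zero)))) (vcons Nat (succ (succ zero)) (succ zero) (vcons Nat (succ zero) (succ (succ (succ (succ (succ (succ zero)))))) (vcons Nat zero (succ (succ zero)) (vnil Nat)))))
inferred type:
  Eq (Eq (Vec Nat (succ (succ (succ zero)))) (vcons Nat (succ (succ zero)) (succ zero) (vcons Nat (succ zero) (succ (succ (succ (succ (succ (succ zero)))))) (vcons Nat zero (succ (succ zero)) (vnil Nat)))) (vcons Nat (succ (succ zero)) (succ zero) (vcons Nat (succ zero) (succ (succ (succ (succ (succ (succ zero)))))) (vcons Nat zero (succ (succ zero)) (vnil Nat))))) (refl (Vec Nat (succ (succ (succ zero)))) (vcons Nat (succ (succ zero)) (succ zero) (vcons Nat (succ zero) (succ (succ (succ (succ (succ (succ zero)))))) (vcons Nat zero (succ (succ zero)) (vnil Nat))))) (refl (Vec Nat (succ (succ (succ zero)))) (vcons Nat (succ (succ zero)) (succ zero) (vcons Nat (succ zero) (succ (succ (succ (succ (succ (succ zero)))))) (vcons Nat zero (succ (succ zero)) (vnil Nat)))))
observation: 2 normal-order steps normalize the term, beginning with a beta-redex.


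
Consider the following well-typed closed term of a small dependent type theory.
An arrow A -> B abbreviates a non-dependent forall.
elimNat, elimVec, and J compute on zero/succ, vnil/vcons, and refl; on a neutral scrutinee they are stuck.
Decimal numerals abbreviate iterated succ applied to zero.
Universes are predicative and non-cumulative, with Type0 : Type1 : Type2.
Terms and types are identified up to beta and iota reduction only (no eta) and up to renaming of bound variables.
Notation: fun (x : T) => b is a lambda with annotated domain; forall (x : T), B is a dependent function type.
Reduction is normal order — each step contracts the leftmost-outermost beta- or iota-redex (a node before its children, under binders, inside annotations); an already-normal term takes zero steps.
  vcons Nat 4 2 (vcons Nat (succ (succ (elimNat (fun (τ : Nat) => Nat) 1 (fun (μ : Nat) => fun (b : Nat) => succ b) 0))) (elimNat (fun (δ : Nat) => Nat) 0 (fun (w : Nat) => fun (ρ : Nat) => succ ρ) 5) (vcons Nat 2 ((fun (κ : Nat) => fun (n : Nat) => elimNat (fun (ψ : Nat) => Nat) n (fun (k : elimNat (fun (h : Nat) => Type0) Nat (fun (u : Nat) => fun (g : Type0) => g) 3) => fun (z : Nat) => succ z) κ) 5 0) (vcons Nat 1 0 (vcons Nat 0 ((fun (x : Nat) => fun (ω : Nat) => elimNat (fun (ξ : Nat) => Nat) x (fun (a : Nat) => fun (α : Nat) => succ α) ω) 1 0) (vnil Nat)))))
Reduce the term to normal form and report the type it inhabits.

reduced normal form:
  vcons Nat 4 2 (vcons Nat 3 5 (vcons Nat 2 5 (vcons Nat 1 0 (vcons Nat 0 1 (vnil Nat)))))
type:
  Vec Nat 5
observation: 38 normal-order steps normalize the term, beginning with an elimNat iota-redex.


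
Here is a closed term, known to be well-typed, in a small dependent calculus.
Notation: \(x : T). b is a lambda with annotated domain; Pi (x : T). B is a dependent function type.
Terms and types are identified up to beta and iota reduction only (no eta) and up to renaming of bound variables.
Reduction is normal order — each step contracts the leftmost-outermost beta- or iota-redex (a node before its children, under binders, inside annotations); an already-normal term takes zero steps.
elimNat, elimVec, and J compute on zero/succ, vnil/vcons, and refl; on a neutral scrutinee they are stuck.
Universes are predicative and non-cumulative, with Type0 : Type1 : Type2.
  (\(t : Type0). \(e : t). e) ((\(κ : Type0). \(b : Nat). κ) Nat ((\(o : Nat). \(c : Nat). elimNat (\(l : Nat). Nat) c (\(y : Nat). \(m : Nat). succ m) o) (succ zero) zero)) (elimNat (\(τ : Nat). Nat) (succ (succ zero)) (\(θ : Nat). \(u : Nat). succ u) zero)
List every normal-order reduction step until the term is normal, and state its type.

normal-order reduction sequence:
  (\(t : Type0). \(e : t). e) ((\(κ : Type0). \(b : Nat). κ) Nat ((\(o : Nat). \(c : Nat). elimNat (\(l : Nat). Nat) c (\(y : Nat). \(m : Nat). succ m) o) (succ zero) zero)) (elimNat (\(τ : Nat). Nat) (succ (succ zero)) (\(θ : Nat). \(u : Nat). succ u) zero)
  ~> (\(t : (\(e : Type0). \(κ : Nat). e) Nat ((\(b : Nat). \(o : Nat). elimNat (\(c : Nat). Nat) o (\(l : Nat). \(y : Nat). succ y) b) (succ zero) zero)). t) (elimNat (\(m : Nat). Nat) (succ (succ zero)) (\(τ : Nat). \(θ : Nat). succ θ) zero)
  ~> elimNat (\(t : Nat). Nat) (succ (succ zero)) (\(e : Nat). \(κ : Nat). succ κ) zero
  ~> succ (succ zero)
type:
  Nat


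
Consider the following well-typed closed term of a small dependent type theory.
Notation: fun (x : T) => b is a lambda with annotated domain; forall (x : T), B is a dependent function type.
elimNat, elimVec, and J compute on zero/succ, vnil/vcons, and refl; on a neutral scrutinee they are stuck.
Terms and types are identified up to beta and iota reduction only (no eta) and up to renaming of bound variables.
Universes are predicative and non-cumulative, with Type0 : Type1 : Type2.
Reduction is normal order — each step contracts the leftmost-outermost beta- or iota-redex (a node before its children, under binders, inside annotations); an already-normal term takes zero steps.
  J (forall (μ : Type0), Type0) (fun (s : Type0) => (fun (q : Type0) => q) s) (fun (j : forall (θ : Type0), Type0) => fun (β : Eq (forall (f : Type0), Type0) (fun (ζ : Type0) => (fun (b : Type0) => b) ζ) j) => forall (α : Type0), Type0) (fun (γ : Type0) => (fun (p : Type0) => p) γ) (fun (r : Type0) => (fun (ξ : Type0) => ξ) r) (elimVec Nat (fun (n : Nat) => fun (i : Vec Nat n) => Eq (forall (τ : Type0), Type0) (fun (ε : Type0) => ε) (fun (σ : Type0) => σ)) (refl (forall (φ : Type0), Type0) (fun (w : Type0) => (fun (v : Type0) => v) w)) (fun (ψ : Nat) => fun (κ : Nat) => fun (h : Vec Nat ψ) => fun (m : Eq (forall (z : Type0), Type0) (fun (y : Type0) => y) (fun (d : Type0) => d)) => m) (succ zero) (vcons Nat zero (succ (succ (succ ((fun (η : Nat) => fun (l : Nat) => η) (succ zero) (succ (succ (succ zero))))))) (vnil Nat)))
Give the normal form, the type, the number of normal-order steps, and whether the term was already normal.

reduced normal form:
  fun (μ : Type0) => μ
the term's type:
  forall (μ : Type0), Type0
reduction steps (normal order): 11
started in normal form: no
first redex: a beta-redex


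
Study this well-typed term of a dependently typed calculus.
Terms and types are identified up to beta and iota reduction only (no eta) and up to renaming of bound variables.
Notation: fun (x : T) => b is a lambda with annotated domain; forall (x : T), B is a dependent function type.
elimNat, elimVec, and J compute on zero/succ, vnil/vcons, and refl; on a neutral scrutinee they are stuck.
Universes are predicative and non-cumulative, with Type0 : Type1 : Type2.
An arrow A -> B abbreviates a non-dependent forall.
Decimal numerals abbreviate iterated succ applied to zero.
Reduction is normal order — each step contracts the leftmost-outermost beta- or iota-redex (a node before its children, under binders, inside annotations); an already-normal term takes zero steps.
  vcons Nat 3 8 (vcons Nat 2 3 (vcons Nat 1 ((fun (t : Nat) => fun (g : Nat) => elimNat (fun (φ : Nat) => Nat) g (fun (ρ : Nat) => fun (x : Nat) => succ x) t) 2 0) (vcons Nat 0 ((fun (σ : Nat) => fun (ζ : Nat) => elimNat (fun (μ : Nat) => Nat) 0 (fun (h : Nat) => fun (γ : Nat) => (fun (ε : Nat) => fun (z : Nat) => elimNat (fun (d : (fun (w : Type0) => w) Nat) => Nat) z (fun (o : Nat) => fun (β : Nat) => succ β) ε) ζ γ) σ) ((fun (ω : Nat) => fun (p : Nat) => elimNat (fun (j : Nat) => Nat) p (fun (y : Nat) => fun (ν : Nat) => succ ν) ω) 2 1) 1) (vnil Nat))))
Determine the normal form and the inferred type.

resulting normal form:
  vcons Nat 3 8 (vcons Nat 2 3 (vcons Nat 1 2 (vcons Nat 0 3 (vnil Nat))))
type:
  Vec Nat 4
observation: the leftmost-outermost redex is a beta-redex, and normalization takes 36 steps.


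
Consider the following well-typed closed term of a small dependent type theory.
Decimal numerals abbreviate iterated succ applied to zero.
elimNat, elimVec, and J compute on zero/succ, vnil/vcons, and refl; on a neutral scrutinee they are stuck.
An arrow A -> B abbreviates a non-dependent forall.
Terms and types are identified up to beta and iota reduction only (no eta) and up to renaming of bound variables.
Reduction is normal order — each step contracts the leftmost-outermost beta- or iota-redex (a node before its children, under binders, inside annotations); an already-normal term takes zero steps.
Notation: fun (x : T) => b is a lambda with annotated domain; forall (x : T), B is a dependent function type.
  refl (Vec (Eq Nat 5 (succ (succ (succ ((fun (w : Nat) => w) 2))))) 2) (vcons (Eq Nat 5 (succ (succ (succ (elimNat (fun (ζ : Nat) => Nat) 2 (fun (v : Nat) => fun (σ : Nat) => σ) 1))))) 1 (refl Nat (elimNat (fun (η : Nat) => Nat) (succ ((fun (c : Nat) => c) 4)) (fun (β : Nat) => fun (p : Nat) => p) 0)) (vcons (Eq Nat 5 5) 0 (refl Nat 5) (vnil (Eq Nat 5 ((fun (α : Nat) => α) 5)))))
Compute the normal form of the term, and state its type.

resulting normal form:
  refl (Vec (Eq Nat 5 5) 2) (vcons (Eq Nat 5 5) 1 (refl Nat 5) (vcons (Eq Nat 5 5) 0 (refl Nat 5) (vnil (Eq Nat 5 5))))
type:
  Eq (Vec (Eq Nat 5 5) 2) (vcons (Eq Nat 5 5) 1 (refl Nat 5) (vcons (Eq Nat 5 5) 0 (refl Nat 5) (vnil (Eq Nat 5 5)))) (vcons (Eq Nat 5 5) 1 (refl Nat 5) (vcons (Eq Nat 5 5) 0 (refl Nat 5) (vnil (Eq Nat 5 5))))


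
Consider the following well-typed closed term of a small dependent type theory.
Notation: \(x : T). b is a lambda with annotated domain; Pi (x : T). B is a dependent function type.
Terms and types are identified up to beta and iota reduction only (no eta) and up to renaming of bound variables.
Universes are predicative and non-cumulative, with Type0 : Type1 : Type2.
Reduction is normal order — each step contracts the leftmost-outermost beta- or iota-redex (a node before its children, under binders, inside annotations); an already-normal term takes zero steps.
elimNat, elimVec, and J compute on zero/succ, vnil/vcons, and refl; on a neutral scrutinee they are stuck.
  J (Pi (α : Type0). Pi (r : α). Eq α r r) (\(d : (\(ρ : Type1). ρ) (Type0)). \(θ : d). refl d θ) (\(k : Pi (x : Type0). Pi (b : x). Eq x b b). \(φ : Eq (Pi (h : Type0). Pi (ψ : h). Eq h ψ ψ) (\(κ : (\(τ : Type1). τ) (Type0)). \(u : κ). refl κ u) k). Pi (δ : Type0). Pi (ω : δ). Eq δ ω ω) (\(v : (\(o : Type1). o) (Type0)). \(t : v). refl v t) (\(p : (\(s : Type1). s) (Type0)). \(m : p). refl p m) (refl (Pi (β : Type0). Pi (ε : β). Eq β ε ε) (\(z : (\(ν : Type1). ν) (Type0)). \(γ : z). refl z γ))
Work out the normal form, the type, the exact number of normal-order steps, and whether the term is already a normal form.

normal form:
  \(α : Type0). \(r : α). refl α r
type:
  Pi (α : Type0). Pi (r : α). Eq α r r
steps to reach normal form (normal order): 2
started in normal form: no
first redex: a J iota-redex


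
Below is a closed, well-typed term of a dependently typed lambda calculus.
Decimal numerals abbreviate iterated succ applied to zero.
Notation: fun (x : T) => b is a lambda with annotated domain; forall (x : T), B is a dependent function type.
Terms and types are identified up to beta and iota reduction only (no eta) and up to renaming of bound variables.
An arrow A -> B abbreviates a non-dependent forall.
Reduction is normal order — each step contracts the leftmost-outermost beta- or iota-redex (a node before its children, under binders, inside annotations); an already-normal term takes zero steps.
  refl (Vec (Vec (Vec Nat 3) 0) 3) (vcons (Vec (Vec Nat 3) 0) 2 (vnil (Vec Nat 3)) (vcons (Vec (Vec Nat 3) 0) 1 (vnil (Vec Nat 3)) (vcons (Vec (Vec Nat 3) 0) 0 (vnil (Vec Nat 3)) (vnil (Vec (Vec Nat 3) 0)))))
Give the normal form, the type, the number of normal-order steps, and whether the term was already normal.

normal form:
  refl (Vec (Vec (Vec Nat 3) 0) 3) (vcons (Vec (Vec Nat 3) 0) 2 (vnil (Vec Nat 3)) (vcons (Vec (Vec Nat 3) 0) 1 (vnil (Vec Nat 3)) (vcons (Vec (Vec Nat 3) 0) 0 (vnil (Vec Nat 3)) (vnil (Vec (Vec Nat 3) 0)))))
inferred type:
  Eq (Vec (Vec (Vec Nat 3) 0) 3) (vcons (Vec (Vec Nat 3) 0) 2 (vnil (Vec Nat 3)) (vcons (Vec (Vec Nat 3) 0) 1 (vnil (Vec Nat 3)) (vcons (Vec (Vec Nat 3) 0) 0 (vnil (Vec Nat 3)) (vnil (Vec (Vec Nat 3) 0))))) (vcons (Vec (Vec Nat 3) 0) 2 (vnil (Vec Nat 3)) (vcons (Vec (Vec Nat 3) 0) 1 (vnil (Vec Nat 3)) (vcons (Vec (Vec Nat 3) 0) 0 (vnil (Vec Nat 3)) (vnil (Vec (Vec Nat 3) 0)))))
normal-order step count: 0
started in normal form: yes


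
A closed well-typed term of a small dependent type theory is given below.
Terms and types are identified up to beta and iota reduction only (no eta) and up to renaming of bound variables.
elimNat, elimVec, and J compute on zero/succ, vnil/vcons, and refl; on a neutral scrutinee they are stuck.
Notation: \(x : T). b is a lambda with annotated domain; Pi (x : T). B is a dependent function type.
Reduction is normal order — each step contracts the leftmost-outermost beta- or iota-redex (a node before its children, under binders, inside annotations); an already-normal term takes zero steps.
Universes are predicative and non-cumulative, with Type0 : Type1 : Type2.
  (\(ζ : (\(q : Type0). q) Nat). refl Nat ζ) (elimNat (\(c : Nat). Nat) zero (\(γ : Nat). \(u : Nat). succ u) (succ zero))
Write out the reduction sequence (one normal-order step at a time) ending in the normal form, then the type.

normal-order reduction sequence:
  (\(ζ : (\(q : Type0). q) Nat). refl Nat ζ) (elimNat (\(c : Nat). Nat) zero (\(γ : Nat). \(u : Nat). succ u) (succ zero))
  ~> refl Nat (elimNat (\(ζ : Nat). Nat) zero (\(q : Nat). \(c : Nat). succ c) (succ zero))
  ~> refl Nat ((\(ζ : Nat). \(q : Nat). succ q) zero (elimNat (\(c : Nat). Nat) zero (\(γ : Nat). \(u : Nat). succ u) zero))
  ~> refl Nat ((\(ζ : Nat). succ ζ) (elimNat (\(q : Nat). Nat) zero (\(c : Nat). \(γ : Nat). succ γ) zero))
  ~> refl Nat (succ (elimNat (\(ζ : Nat). Nat) zero (\(q : Nat). \(c : Nat). succ c) zero))
  ~> refl Nat (succ zero)
type:
  Eq Nat (succ zero) (succ zero)
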